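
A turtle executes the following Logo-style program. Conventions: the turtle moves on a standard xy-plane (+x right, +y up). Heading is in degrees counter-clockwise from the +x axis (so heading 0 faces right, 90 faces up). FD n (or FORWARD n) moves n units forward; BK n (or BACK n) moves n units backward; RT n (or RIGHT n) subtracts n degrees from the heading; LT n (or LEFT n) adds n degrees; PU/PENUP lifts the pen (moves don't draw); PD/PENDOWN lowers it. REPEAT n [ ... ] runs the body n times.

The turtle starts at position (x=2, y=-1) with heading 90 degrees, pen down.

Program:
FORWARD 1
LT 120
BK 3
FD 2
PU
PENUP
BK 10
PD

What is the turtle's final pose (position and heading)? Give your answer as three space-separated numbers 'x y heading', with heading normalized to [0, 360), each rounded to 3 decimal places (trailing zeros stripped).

Executing turtle program step by step:
Start: pos=(2,-1), heading=90, pen down
FD 1: (2,-1) -> (2,0) [heading=90, draw]
LT 120: heading 90 -> 210
BK 3: (2,0) -> (4.598,1.5) [heading=210, draw]
FD 2: (4.598,1.5) -> (2.866,0.5) [heading=210, draw]
PU: pen up
PU: pen up
BK 10: (2.866,0.5) -> (11.526,5.5) [heading=210, move]
PD: pen down
Final: pos=(11.526,5.5), heading=210, 3 segment(s) drawn

Answer: 11.526 5.5 210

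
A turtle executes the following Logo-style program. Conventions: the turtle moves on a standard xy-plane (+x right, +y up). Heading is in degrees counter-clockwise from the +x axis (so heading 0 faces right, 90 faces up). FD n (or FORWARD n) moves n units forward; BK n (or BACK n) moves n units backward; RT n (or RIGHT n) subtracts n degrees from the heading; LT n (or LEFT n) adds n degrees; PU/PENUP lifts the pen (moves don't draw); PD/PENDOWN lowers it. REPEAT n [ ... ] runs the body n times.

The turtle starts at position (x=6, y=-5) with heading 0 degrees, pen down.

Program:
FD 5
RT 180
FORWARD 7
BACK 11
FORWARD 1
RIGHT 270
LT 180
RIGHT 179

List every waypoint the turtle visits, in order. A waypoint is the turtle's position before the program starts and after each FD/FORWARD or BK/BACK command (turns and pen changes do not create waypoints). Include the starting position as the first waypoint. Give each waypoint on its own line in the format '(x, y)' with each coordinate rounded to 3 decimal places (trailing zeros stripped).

Executing turtle program step by step:
Start: pos=(6,-5), heading=0, pen down
FD 5: (6,-5) -> (11,-5) [heading=0, draw]
RT 180: heading 0 -> 180
FD 7: (11,-5) -> (4,-5) [heading=180, draw]
BK 11: (4,-5) -> (15,-5) [heading=180, draw]
FD 1: (15,-5) -> (14,-5) [heading=180, draw]
RT 270: heading 180 -> 270
LT 180: heading 270 -> 90
RT 179: heading 90 -> 271
Final: pos=(14,-5), heading=271, 4 segment(s) drawn
Waypoints (5 total):
(6, -5)
(11, -5)
(4, -5)
(15, -5)
(14, -5)

Answer: (6, -5)
(11, -5)
(4, -5)
(15, -5)
(14, -5)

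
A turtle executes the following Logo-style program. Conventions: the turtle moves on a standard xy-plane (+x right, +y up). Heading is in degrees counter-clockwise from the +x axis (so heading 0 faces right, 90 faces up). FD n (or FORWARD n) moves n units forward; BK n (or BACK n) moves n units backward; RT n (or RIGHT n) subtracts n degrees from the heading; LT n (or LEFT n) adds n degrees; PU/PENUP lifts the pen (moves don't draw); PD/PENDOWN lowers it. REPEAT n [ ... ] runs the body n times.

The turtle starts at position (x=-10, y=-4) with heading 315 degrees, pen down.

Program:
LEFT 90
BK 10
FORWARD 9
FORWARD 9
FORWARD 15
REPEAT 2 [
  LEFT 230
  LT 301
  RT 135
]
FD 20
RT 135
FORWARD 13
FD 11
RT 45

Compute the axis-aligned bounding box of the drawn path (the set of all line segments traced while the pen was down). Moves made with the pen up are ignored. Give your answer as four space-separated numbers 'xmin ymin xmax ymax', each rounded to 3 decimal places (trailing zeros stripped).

Answer: -17.071 -11.071 20.009 30.084

Derivation:
Executing turtle program step by step:
Start: pos=(-10,-4), heading=315, pen down
LT 90: heading 315 -> 45
BK 10: (-10,-4) -> (-17.071,-11.071) [heading=45, draw]
FD 9: (-17.071,-11.071) -> (-10.707,-4.707) [heading=45, draw]
FD 9: (-10.707,-4.707) -> (-4.343,1.657) [heading=45, draw]
FD 15: (-4.343,1.657) -> (6.263,12.263) [heading=45, draw]
REPEAT 2 [
  -- iteration 1/2 --
  LT 230: heading 45 -> 275
  LT 301: heading 275 -> 216
  RT 135: heading 216 -> 81
  -- iteration 2/2 --
  LT 230: heading 81 -> 311
  LT 301: heading 311 -> 252
  RT 135: heading 252 -> 117
]
FD 20: (6.263,12.263) -> (-2.816,30.084) [heading=117, draw]
RT 135: heading 117 -> 342
FD 13: (-2.816,30.084) -> (9.547,26.066) [heading=342, draw]
FD 11: (9.547,26.066) -> (20.009,22.667) [heading=342, draw]
RT 45: heading 342 -> 297
Final: pos=(20.009,22.667), heading=297, 7 segment(s) drawn

Segment endpoints: x in {-17.071, -10.707, -10, -4.343, -2.816, 6.263, 9.547, 20.009}, y in {-11.071, -4.707, -4, 1.657, 12.263, 22.667, 26.066, 30.084}
xmin=-17.071, ymin=-11.071, xmax=20.009, ymax=30.084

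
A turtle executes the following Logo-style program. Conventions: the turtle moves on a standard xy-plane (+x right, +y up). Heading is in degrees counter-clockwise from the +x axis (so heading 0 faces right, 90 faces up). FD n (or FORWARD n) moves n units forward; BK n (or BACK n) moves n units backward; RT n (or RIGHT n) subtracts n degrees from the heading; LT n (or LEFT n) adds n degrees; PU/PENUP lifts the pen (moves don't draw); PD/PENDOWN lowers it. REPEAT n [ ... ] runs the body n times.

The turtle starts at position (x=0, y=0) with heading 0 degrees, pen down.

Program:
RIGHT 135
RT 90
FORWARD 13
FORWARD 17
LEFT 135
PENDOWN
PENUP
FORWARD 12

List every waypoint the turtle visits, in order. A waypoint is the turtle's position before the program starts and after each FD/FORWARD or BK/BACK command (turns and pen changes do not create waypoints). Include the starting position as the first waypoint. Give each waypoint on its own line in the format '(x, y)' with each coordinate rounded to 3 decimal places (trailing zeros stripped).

Answer: (0, 0)
(-9.192, 9.192)
(-21.213, 21.213)
(-21.213, 9.213)

Derivation:
Executing turtle program step by step:
Start: pos=(0,0), heading=0, pen down
RT 135: heading 0 -> 225
RT 90: heading 225 -> 135
FD 13: (0,0) -> (-9.192,9.192) [heading=135, draw]
FD 17: (-9.192,9.192) -> (-21.213,21.213) [heading=135, draw]
LT 135: heading 135 -> 270
PD: pen down
PU: pen up
FD 12: (-21.213,21.213) -> (-21.213,9.213) [heading=270, move]
Final: pos=(-21.213,9.213), heading=270, 2 segment(s) drawn
Waypoints (4 total):
(0, 0)
(-9.192, 9.192)
(-21.213, 21.213)
(-21.213, 9.213)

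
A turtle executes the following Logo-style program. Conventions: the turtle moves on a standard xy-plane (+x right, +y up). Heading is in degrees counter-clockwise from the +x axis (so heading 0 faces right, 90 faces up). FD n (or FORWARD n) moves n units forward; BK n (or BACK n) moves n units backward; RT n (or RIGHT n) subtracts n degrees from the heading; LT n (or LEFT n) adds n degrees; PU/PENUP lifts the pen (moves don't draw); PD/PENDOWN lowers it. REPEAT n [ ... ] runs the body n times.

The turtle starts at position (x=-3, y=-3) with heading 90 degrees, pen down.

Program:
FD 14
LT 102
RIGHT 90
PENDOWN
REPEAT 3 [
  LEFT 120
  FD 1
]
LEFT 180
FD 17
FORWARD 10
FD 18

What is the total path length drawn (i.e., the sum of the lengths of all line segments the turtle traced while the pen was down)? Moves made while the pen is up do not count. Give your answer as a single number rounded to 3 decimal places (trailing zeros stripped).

Answer: 62

Derivation:
Executing turtle program step by step:
Start: pos=(-3,-3), heading=90, pen down
FD 14: (-3,-3) -> (-3,11) [heading=90, draw]
LT 102: heading 90 -> 192
RT 90: heading 192 -> 102
PD: pen down
REPEAT 3 [
  -- iteration 1/3 --
  LT 120: heading 102 -> 222
  FD 1: (-3,11) -> (-3.743,10.331) [heading=222, draw]
  -- iteration 2/3 --
  LT 120: heading 222 -> 342
  FD 1: (-3.743,10.331) -> (-2.792,10.022) [heading=342, draw]
  -- iteration 3/3 --
  LT 120: heading 342 -> 102
  FD 1: (-2.792,10.022) -> (-3,11) [heading=102, draw]
]
LT 180: heading 102 -> 282
FD 17: (-3,11) -> (0.534,-5.629) [heading=282, draw]
FD 10: (0.534,-5.629) -> (2.614,-15.41) [heading=282, draw]
FD 18: (2.614,-15.41) -> (6.356,-33.017) [heading=282, draw]
Final: pos=(6.356,-33.017), heading=282, 7 segment(s) drawn

Segment lengths:
  seg 1: (-3,-3) -> (-3,11), length = 14
  seg 2: (-3,11) -> (-3.743,10.331), length = 1
  seg 3: (-3.743,10.331) -> (-2.792,10.022), length = 1
  seg 4: (-2.792,10.022) -> (-3,11), length = 1
  seg 5: (-3,11) -> (0.534,-5.629), length = 17
  seg 6: (0.534,-5.629) -> (2.614,-15.41), length = 10
  seg 7: (2.614,-15.41) -> (6.356,-33.017), length = 18
Total = 62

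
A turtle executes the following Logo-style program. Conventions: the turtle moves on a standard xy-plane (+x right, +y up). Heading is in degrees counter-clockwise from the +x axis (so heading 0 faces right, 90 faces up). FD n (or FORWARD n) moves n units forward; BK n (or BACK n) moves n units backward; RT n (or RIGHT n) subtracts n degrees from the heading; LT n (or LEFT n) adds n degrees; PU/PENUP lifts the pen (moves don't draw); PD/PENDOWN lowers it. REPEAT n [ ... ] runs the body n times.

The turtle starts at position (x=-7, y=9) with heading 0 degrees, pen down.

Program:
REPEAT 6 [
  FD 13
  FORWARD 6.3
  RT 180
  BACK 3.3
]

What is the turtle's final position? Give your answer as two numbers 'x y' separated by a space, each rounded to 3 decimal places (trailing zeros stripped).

Answer: -7 9

Derivation:
Executing turtle program step by step:
Start: pos=(-7,9), heading=0, pen down
REPEAT 6 [
  -- iteration 1/6 --
  FD 13: (-7,9) -> (6,9) [heading=0, draw]
  FD 6.3: (6,9) -> (12.3,9) [heading=0, draw]
  RT 180: heading 0 -> 180
  BK 3.3: (12.3,9) -> (15.6,9) [heading=180, draw]
  -- iteration 2/6 --
  FD 13: (15.6,9) -> (2.6,9) [heading=180, draw]
  FD 6.3: (2.6,9) -> (-3.7,9) [heading=180, draw]
  RT 180: heading 180 -> 0
  BK 3.3: (-3.7,9) -> (-7,9) [heading=0, draw]
  -- iteration 3/6 --
  FD 13: (-7,9) -> (6,9) [heading=0, draw]
  FD 6.3: (6,9) -> (12.3,9) [heading=0, draw]
  RT 180: heading 0 -> 180
  BK 3.3: (12.3,9) -> (15.6,9) [heading=180, draw]
  -- iteration 4/6 --
  FD 13: (15.6,9) -> (2.6,9) [heading=180, draw]
  FD 6.3: (2.6,9) -> (-3.7,9) [heading=180, draw]
  RT 180: heading 180 -> 0
  BK 3.3: (-3.7,9) -> (-7,9) [heading=0, draw]
  -- iteration 5/6 --
  FD 13: (-7,9) -> (6,9) [heading=0, draw]
  FD 6.3: (6,9) -> (12.3,9) [heading=0, draw]
  RT 180: heading 0 -> 180
  BK 3.3: (12.3,9) -> (15.6,9) [heading=180, draw]
  -- iteration 6/6 --
  FD 13: (15.6,9) -> (2.6,9) [heading=180, draw]
  FD 6.3: (2.6,9) -> (-3.7,9) [heading=180, draw]
  RT 180: heading 180 -> 0
  BK 3.3: (-3.7,9) -> (-7,9) [heading=0, draw]
]
Final: pos=(-7,9), heading=0, 18 segment(s) drawn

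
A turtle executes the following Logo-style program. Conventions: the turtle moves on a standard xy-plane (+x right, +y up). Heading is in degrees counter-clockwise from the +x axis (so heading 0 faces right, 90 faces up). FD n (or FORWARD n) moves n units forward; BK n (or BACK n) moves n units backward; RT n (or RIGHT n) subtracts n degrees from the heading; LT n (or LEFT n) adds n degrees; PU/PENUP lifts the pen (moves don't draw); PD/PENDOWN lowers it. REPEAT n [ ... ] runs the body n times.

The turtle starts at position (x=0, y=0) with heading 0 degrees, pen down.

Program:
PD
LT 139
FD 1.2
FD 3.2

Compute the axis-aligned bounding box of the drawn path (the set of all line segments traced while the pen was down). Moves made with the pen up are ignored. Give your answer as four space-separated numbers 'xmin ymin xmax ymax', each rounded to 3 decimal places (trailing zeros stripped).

Executing turtle program step by step:
Start: pos=(0,0), heading=0, pen down
PD: pen down
LT 139: heading 0 -> 139
FD 1.2: (0,0) -> (-0.906,0.787) [heading=139, draw]
FD 3.2: (-0.906,0.787) -> (-3.321,2.887) [heading=139, draw]
Final: pos=(-3.321,2.887), heading=139, 2 segment(s) drawn

Segment endpoints: x in {-3.321, -0.906, 0}, y in {0, 0.787, 2.887}
xmin=-3.321, ymin=0, xmax=0, ymax=2.887

Answer: -3.321 0 0 2.887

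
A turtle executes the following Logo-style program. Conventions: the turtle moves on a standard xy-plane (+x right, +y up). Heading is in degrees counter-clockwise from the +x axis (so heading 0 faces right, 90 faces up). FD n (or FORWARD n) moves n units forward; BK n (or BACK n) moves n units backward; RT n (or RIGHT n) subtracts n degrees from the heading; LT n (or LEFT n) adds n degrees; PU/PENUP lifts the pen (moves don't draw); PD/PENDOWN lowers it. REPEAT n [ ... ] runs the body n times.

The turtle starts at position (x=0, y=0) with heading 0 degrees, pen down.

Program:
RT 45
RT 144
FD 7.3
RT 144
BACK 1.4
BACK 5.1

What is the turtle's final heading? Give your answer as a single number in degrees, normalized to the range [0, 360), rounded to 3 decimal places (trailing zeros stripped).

Answer: 27

Derivation:
Executing turtle program step by step:
Start: pos=(0,0), heading=0, pen down
RT 45: heading 0 -> 315
RT 144: heading 315 -> 171
FD 7.3: (0,0) -> (-7.21,1.142) [heading=171, draw]
RT 144: heading 171 -> 27
BK 1.4: (-7.21,1.142) -> (-8.458,0.506) [heading=27, draw]
BK 5.1: (-8.458,0.506) -> (-13.002,-1.809) [heading=27, draw]
Final: pos=(-13.002,-1.809), heading=27, 3 segment(s) drawn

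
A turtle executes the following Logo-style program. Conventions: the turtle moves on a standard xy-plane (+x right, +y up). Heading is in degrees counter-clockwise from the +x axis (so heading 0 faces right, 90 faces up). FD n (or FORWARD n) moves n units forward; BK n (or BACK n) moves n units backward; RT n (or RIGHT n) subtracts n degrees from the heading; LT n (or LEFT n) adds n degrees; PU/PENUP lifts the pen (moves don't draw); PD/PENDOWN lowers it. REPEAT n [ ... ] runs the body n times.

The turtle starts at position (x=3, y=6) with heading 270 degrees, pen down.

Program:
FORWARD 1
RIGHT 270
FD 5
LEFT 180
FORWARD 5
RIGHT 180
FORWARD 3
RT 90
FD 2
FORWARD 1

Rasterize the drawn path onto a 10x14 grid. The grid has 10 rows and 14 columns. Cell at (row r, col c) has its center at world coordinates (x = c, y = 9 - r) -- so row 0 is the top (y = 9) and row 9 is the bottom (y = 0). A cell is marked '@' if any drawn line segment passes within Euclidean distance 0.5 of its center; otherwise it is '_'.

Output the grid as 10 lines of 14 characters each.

Segment 0: (3,6) -> (3,5)
Segment 1: (3,5) -> (8,5)
Segment 2: (8,5) -> (3,5)
Segment 3: (3,5) -> (6,5)
Segment 4: (6,5) -> (6,3)
Segment 5: (6,3) -> (6,2)

Answer: ______________
______________
______________
___@__________
___@@@@@@_____
______@_______
______@_______
______@_______
______________
______________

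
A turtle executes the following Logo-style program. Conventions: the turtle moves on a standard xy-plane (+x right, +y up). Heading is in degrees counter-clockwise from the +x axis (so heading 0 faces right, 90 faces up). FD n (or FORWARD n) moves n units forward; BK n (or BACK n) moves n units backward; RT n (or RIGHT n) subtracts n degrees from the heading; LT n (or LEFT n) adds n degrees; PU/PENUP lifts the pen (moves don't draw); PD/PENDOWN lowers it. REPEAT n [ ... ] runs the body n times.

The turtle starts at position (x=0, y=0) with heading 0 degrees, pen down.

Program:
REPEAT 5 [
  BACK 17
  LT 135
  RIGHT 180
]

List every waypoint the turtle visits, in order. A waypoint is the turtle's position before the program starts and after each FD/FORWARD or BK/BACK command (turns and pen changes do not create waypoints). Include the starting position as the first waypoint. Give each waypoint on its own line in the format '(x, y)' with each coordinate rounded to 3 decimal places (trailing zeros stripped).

Answer: (0, 0)
(-17, 0)
(-29.021, 12.021)
(-29.021, 29.021)
(-17, 41.042)
(0, 41.042)

Derivation:
Executing turtle program step by step:
Start: pos=(0,0), heading=0, pen down
REPEAT 5 [
  -- iteration 1/5 --
  BK 17: (0,0) -> (-17,0) [heading=0, draw]
  LT 135: heading 0 -> 135
  RT 180: heading 135 -> 315
  -- iteration 2/5 --
  BK 17: (-17,0) -> (-29.021,12.021) [heading=315, draw]
  LT 135: heading 315 -> 90
  RT 180: heading 90 -> 270
  -- iteration 3/5 --
  BK 17: (-29.021,12.021) -> (-29.021,29.021) [heading=270, draw]
  LT 135: heading 270 -> 45
  RT 180: heading 45 -> 225
  -- iteration 4/5 --
  BK 17: (-29.021,29.021) -> (-17,41.042) [heading=225, draw]
  LT 135: heading 225 -> 0
  RT 180: heading 0 -> 180
  -- iteration 5/5 --
  BK 17: (-17,41.042) -> (0,41.042) [heading=180, draw]
  LT 135: heading 180 -> 315
  RT 180: heading 315 -> 135
]
Final: pos=(0,41.042), heading=135, 5 segment(s) drawn
Waypoints (6 total):
(0, 0)
(-17, 0)
(-29.021, 12.021)
(-29.021, 29.021)
(-17, 41.042)
(0, 41.042)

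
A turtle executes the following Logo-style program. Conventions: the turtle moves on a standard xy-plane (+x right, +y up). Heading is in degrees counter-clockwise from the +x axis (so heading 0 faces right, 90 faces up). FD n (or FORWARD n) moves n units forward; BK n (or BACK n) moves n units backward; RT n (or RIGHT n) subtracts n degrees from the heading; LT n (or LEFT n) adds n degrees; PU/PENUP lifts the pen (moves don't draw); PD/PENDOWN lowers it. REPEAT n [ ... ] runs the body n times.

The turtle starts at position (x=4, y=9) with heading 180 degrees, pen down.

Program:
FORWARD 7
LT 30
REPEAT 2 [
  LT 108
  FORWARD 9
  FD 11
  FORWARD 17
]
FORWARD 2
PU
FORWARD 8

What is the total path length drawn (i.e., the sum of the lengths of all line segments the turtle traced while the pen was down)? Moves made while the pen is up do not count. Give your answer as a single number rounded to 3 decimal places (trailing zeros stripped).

Answer: 83

Derivation:
Executing turtle program step by step:
Start: pos=(4,9), heading=180, pen down
FD 7: (4,9) -> (-3,9) [heading=180, draw]
LT 30: heading 180 -> 210
REPEAT 2 [
  -- iteration 1/2 --
  LT 108: heading 210 -> 318
  FD 9: (-3,9) -> (3.688,2.978) [heading=318, draw]
  FD 11: (3.688,2.978) -> (11.863,-4.383) [heading=318, draw]
  FD 17: (11.863,-4.383) -> (24.496,-15.758) [heading=318, draw]
  -- iteration 2/2 --
  LT 108: heading 318 -> 66
  FD 9: (24.496,-15.758) -> (28.157,-7.536) [heading=66, draw]
  FD 11: (28.157,-7.536) -> (32.631,2.513) [heading=66, draw]
  FD 17: (32.631,2.513) -> (39.546,18.043) [heading=66, draw]
]
FD 2: (39.546,18.043) -> (40.359,19.87) [heading=66, draw]
PU: pen up
FD 8: (40.359,19.87) -> (43.613,27.179) [heading=66, move]
Final: pos=(43.613,27.179), heading=66, 8 segment(s) drawn

Segment lengths:
  seg 1: (4,9) -> (-3,9), length = 7
  seg 2: (-3,9) -> (3.688,2.978), length = 9
  seg 3: (3.688,2.978) -> (11.863,-4.383), length = 11
  seg 4: (11.863,-4.383) -> (24.496,-15.758), length = 17
  seg 5: (24.496,-15.758) -> (28.157,-7.536), length = 9
  seg 6: (28.157,-7.536) -> (32.631,2.513), length = 11
  seg 7: (32.631,2.513) -> (39.546,18.043), length = 17
  seg 8: (39.546,18.043) -> (40.359,19.87), length = 2
Total = 83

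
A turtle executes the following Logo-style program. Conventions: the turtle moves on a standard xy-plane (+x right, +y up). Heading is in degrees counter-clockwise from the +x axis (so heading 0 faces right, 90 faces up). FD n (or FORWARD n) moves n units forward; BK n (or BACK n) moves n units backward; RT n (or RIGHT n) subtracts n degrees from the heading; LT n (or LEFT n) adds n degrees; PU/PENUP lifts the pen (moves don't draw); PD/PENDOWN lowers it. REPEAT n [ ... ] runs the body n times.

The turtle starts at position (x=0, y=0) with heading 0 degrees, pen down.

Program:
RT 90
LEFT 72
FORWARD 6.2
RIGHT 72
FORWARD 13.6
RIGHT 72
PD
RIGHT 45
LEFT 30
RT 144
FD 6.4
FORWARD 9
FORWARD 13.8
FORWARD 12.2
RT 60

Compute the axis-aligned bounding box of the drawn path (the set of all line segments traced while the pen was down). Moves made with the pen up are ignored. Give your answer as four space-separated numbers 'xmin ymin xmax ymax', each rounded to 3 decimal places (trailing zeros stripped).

Answer: 0 -15.516 38.07 10.538

Derivation:
Executing turtle program step by step:
Start: pos=(0,0), heading=0, pen down
RT 90: heading 0 -> 270
LT 72: heading 270 -> 342
FD 6.2: (0,0) -> (5.897,-1.916) [heading=342, draw]
RT 72: heading 342 -> 270
FD 13.6: (5.897,-1.916) -> (5.897,-15.516) [heading=270, draw]
RT 72: heading 270 -> 198
PD: pen down
RT 45: heading 198 -> 153
LT 30: heading 153 -> 183
RT 144: heading 183 -> 39
FD 6.4: (5.897,-15.516) -> (10.87,-11.488) [heading=39, draw]
FD 9: (10.87,-11.488) -> (17.865,-5.824) [heading=39, draw]
FD 13.8: (17.865,-5.824) -> (28.589,2.86) [heading=39, draw]
FD 12.2: (28.589,2.86) -> (38.07,10.538) [heading=39, draw]
RT 60: heading 39 -> 339
Final: pos=(38.07,10.538), heading=339, 6 segment(s) drawn

Segment endpoints: x in {0, 5.897, 5.897, 10.87, 17.865, 28.589, 38.07}, y in {-15.516, -11.488, -5.824, -1.916, 0, 2.86, 10.538}
xmin=0, ymin=-15.516, xmax=38.07, ymax=10.538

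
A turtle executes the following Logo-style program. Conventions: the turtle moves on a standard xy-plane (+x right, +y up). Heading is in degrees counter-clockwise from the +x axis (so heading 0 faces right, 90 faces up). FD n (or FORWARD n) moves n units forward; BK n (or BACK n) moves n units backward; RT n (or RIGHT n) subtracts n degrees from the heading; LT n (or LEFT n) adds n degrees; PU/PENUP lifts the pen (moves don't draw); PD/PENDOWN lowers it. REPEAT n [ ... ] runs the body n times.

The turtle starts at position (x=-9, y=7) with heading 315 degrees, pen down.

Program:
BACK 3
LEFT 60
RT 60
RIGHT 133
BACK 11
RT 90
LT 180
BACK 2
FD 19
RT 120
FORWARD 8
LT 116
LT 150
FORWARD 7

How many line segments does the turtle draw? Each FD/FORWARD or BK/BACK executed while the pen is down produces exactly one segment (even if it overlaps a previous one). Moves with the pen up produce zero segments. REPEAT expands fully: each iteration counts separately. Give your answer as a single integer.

Answer: 6

Derivation:
Executing turtle program step by step:
Start: pos=(-9,7), heading=315, pen down
BK 3: (-9,7) -> (-11.121,9.121) [heading=315, draw]
LT 60: heading 315 -> 15
RT 60: heading 15 -> 315
RT 133: heading 315 -> 182
BK 11: (-11.121,9.121) -> (-0.128,9.505) [heading=182, draw]
RT 90: heading 182 -> 92
LT 180: heading 92 -> 272
BK 2: (-0.128,9.505) -> (-0.198,11.504) [heading=272, draw]
FD 19: (-0.198,11.504) -> (0.465,-7.484) [heading=272, draw]
RT 120: heading 272 -> 152
FD 8: (0.465,-7.484) -> (-6.598,-3.729) [heading=152, draw]
LT 116: heading 152 -> 268
LT 150: heading 268 -> 58
FD 7: (-6.598,-3.729) -> (-2.889,2.208) [heading=58, draw]
Final: pos=(-2.889,2.208), heading=58, 6 segment(s) drawn
Segments drawn: 6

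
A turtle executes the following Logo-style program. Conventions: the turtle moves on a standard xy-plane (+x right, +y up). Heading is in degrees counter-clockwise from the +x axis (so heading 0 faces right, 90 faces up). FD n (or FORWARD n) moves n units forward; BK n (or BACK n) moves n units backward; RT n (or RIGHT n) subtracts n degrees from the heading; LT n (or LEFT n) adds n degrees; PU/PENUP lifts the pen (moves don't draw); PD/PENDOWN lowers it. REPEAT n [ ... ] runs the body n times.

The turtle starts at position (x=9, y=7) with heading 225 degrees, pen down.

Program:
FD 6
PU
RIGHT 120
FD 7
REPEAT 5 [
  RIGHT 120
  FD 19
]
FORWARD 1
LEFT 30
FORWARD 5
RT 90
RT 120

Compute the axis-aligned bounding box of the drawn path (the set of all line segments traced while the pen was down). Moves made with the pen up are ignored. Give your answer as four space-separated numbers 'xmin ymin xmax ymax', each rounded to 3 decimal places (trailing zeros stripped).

Answer: 4.757 2.757 9 7

Derivation:
Executing turtle program step by step:
Start: pos=(9,7), heading=225, pen down
FD 6: (9,7) -> (4.757,2.757) [heading=225, draw]
PU: pen up
RT 120: heading 225 -> 105
FD 7: (4.757,2.757) -> (2.946,9.519) [heading=105, move]
REPEAT 5 [
  -- iteration 1/5 --
  RT 120: heading 105 -> 345
  FD 19: (2.946,9.519) -> (21.298,4.601) [heading=345, move]
  -- iteration 2/5 --
  RT 120: heading 345 -> 225
  FD 19: (21.298,4.601) -> (7.863,-8.834) [heading=225, move]
  -- iteration 3/5 --
  RT 120: heading 225 -> 105
  FD 19: (7.863,-8.834) -> (2.946,9.519) [heading=105, move]
  -- iteration 4/5 --
  RT 120: heading 105 -> 345
  FD 19: (2.946,9.519) -> (21.298,4.601) [heading=345, move]
  -- iteration 5/5 --
  RT 120: heading 345 -> 225
  FD 19: (21.298,4.601) -> (7.863,-8.834) [heading=225, move]
]
FD 1: (7.863,-8.834) -> (7.156,-9.541) [heading=225, move]
LT 30: heading 225 -> 255
FD 5: (7.156,-9.541) -> (5.862,-14.37) [heading=255, move]
RT 90: heading 255 -> 165
RT 120: heading 165 -> 45
Final: pos=(5.862,-14.37), heading=45, 1 segment(s) drawn

Segment endpoints: x in {4.757, 9}, y in {2.757, 7}
xmin=4.757, ymin=2.757, xmax=9, ymax=7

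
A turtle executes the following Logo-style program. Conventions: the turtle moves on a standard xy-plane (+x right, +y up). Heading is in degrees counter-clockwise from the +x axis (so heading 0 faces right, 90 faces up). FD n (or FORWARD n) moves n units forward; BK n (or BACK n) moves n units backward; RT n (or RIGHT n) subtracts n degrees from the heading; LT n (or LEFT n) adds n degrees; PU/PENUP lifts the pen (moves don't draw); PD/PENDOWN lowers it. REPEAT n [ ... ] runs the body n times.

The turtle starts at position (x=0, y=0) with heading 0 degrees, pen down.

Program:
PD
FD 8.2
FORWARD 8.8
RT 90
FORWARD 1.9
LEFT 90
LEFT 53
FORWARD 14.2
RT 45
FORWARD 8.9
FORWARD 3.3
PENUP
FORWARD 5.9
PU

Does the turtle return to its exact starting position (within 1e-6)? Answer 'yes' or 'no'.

Answer: no

Derivation:
Executing turtle program step by step:
Start: pos=(0,0), heading=0, pen down
PD: pen down
FD 8.2: (0,0) -> (8.2,0) [heading=0, draw]
FD 8.8: (8.2,0) -> (17,0) [heading=0, draw]
RT 90: heading 0 -> 270
FD 1.9: (17,0) -> (17,-1.9) [heading=270, draw]
LT 90: heading 270 -> 0
LT 53: heading 0 -> 53
FD 14.2: (17,-1.9) -> (25.546,9.441) [heading=53, draw]
RT 45: heading 53 -> 8
FD 8.9: (25.546,9.441) -> (34.359,10.679) [heading=8, draw]
FD 3.3: (34.359,10.679) -> (37.627,11.139) [heading=8, draw]
PU: pen up
FD 5.9: (37.627,11.139) -> (43.47,11.96) [heading=8, move]
PU: pen up
Final: pos=(43.47,11.96), heading=8, 6 segment(s) drawn

Start position: (0, 0)
Final position: (43.47, 11.96)
Distance = 45.085; >= 1e-6 -> NOT closed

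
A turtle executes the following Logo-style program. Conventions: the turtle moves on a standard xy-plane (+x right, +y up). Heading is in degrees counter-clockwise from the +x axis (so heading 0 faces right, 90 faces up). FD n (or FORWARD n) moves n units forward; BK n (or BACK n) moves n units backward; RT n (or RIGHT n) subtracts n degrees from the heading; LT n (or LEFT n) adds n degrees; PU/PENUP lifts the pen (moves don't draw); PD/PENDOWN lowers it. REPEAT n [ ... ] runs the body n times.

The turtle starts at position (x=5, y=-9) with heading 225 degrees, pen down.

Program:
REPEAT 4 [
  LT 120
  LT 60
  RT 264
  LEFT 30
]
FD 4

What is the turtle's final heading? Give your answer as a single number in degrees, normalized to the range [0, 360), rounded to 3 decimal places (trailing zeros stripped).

Executing turtle program step by step:
Start: pos=(5,-9), heading=225, pen down
REPEAT 4 [
  -- iteration 1/4 --
  LT 120: heading 225 -> 345
  LT 60: heading 345 -> 45
  RT 264: heading 45 -> 141
  LT 30: heading 141 -> 171
  -- iteration 2/4 --
  LT 120: heading 171 -> 291
  LT 60: heading 291 -> 351
  RT 264: heading 351 -> 87
  LT 30: heading 87 -> 117
  -- iteration 3/4 --
  LT 120: heading 117 -> 237
  LT 60: heading 237 -> 297
  RT 264: heading 297 -> 33
  LT 30: heading 33 -> 63
  -- iteration 4/4 --
  LT 120: heading 63 -> 183
  LT 60: heading 183 -> 243
  RT 264: heading 243 -> 339
  LT 30: heading 339 -> 9
]
FD 4: (5,-9) -> (8.951,-8.374) [heading=9, draw]
Final: pos=(8.951,-8.374), heading=9, 1 segment(s) drawn

Answer: 9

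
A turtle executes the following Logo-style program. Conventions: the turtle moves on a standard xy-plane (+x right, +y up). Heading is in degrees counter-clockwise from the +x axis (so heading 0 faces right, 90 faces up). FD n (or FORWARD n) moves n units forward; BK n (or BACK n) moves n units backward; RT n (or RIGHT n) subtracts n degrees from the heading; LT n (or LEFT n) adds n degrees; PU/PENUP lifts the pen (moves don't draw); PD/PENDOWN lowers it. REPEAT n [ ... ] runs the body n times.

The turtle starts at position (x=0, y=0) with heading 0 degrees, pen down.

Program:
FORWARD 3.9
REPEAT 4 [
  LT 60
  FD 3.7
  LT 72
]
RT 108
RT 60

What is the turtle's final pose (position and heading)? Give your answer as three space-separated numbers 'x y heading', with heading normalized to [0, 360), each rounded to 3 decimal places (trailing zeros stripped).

Executing turtle program step by step:
Start: pos=(0,0), heading=0, pen down
FD 3.9: (0,0) -> (3.9,0) [heading=0, draw]
REPEAT 4 [
  -- iteration 1/4 --
  LT 60: heading 0 -> 60
  FD 3.7: (3.9,0) -> (5.75,3.204) [heading=60, draw]
  LT 72: heading 60 -> 132
  -- iteration 2/4 --
  LT 60: heading 132 -> 192
  FD 3.7: (5.75,3.204) -> (2.131,2.435) [heading=192, draw]
  LT 72: heading 192 -> 264
  -- iteration 3/4 --
  LT 60: heading 264 -> 324
  FD 3.7: (2.131,2.435) -> (5.124,0.26) [heading=324, draw]
  LT 72: heading 324 -> 36
  -- iteration 4/4 --
  LT 60: heading 36 -> 96
  FD 3.7: (5.124,0.26) -> (4.737,3.94) [heading=96, draw]
  LT 72: heading 96 -> 168
]
RT 108: heading 168 -> 60
RT 60: heading 60 -> 0
Final: pos=(4.737,3.94), heading=0, 5 segment(s) drawn

Answer: 4.737 3.94 0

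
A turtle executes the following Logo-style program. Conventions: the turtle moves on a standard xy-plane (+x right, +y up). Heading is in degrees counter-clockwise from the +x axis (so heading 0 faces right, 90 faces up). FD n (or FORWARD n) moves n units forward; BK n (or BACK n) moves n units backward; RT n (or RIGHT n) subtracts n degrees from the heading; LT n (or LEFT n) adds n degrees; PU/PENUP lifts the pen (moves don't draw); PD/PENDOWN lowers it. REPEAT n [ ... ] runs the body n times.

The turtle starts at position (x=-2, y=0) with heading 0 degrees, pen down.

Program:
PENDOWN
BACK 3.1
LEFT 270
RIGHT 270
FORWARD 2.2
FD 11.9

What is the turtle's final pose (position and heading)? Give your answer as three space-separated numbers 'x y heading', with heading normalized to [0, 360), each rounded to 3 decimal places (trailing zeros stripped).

Answer: 9 0 0

Derivation:
Executing turtle program step by step:
Start: pos=(-2,0), heading=0, pen down
PD: pen down
BK 3.1: (-2,0) -> (-5.1,0) [heading=0, draw]
LT 270: heading 0 -> 270
RT 270: heading 270 -> 0
FD 2.2: (-5.1,0) -> (-2.9,0) [heading=0, draw]
FD 11.9: (-2.9,0) -> (9,0) [heading=0, draw]
Final: pos=(9,0), heading=0, 3 segment(s) drawn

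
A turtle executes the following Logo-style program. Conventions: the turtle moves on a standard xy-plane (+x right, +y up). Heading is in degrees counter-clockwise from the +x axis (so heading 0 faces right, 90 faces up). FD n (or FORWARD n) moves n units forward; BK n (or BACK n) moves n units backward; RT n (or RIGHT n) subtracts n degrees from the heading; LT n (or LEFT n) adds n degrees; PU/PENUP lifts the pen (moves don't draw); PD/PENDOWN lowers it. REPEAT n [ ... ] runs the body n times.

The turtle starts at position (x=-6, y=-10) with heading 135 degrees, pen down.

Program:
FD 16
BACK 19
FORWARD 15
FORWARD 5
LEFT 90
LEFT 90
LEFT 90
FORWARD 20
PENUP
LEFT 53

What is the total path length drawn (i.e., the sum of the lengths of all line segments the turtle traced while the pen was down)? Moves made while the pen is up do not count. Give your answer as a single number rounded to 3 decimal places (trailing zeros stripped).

Executing turtle program step by step:
Start: pos=(-6,-10), heading=135, pen down
FD 16: (-6,-10) -> (-17.314,1.314) [heading=135, draw]
BK 19: (-17.314,1.314) -> (-3.879,-12.121) [heading=135, draw]
FD 15: (-3.879,-12.121) -> (-14.485,-1.515) [heading=135, draw]
FD 5: (-14.485,-1.515) -> (-18.021,2.021) [heading=135, draw]
LT 90: heading 135 -> 225
LT 90: heading 225 -> 315
LT 90: heading 315 -> 45
FD 20: (-18.021,2.021) -> (-3.879,16.163) [heading=45, draw]
PU: pen up
LT 53: heading 45 -> 98
Final: pos=(-3.879,16.163), heading=98, 5 segment(s) drawn

Segment lengths:
  seg 1: (-6,-10) -> (-17.314,1.314), length = 16
  seg 2: (-17.314,1.314) -> (-3.879,-12.121), length = 19
  seg 3: (-3.879,-12.121) -> (-14.485,-1.515), length = 15
  seg 4: (-14.485,-1.515) -> (-18.021,2.021), length = 5
  seg 5: (-18.021,2.021) -> (-3.879,16.163), length = 20
Total = 75

Answer: 75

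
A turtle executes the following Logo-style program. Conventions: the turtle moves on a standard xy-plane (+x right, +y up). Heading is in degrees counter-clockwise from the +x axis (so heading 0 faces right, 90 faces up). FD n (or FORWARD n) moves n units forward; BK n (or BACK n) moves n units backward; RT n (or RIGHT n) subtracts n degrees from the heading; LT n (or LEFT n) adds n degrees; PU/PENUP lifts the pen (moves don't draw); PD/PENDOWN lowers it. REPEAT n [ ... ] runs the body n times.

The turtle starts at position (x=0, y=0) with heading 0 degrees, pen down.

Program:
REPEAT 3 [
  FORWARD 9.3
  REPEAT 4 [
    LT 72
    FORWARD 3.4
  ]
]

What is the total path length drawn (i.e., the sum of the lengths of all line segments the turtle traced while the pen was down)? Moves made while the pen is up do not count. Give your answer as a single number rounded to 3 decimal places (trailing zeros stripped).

Executing turtle program step by step:
Start: pos=(0,0), heading=0, pen down
REPEAT 3 [
  -- iteration 1/3 --
  FD 9.3: (0,0) -> (9.3,0) [heading=0, draw]
  REPEAT 4 [
    -- iteration 1/4 --
    LT 72: heading 0 -> 72
    FD 3.4: (9.3,0) -> (10.351,3.234) [heading=72, draw]
    -- iteration 2/4 --
    LT 72: heading 72 -> 144
    FD 3.4: (10.351,3.234) -> (7.6,5.232) [heading=144, draw]
    -- iteration 3/4 --
    LT 72: heading 144 -> 216
    FD 3.4: (7.6,5.232) -> (4.849,3.234) [heading=216, draw]
    -- iteration 4/4 --
    LT 72: heading 216 -> 288
    FD 3.4: (4.849,3.234) -> (5.9,0) [heading=288, draw]
  ]
  -- iteration 2/3 --
  FD 9.3: (5.9,0) -> (8.774,-8.845) [heading=288, draw]
  REPEAT 4 [
    -- iteration 1/4 --
    LT 72: heading 288 -> 0
    FD 3.4: (8.774,-8.845) -> (12.174,-8.845) [heading=0, draw]
    -- iteration 2/4 --
    LT 72: heading 0 -> 72
    FD 3.4: (12.174,-8.845) -> (13.225,-5.611) [heading=72, draw]
    -- iteration 3/4 --
    LT 72: heading 72 -> 144
    FD 3.4: (13.225,-5.611) -> (10.474,-3.613) [heading=144, draw]
    -- iteration 4/4 --
    LT 72: heading 144 -> 216
    FD 3.4: (10.474,-3.613) -> (7.723,-5.611) [heading=216, draw]
  ]
  -- iteration 3/3 --
  FD 9.3: (7.723,-5.611) -> (0.199,-11.078) [heading=216, draw]
  REPEAT 4 [
    -- iteration 1/4 --
    LT 72: heading 216 -> 288
    FD 3.4: (0.199,-11.078) -> (1.25,-14.311) [heading=288, draw]
    -- iteration 2/4 --
    LT 72: heading 288 -> 0
    FD 3.4: (1.25,-14.311) -> (4.65,-14.311) [heading=0, draw]
    -- iteration 3/4 --
    LT 72: heading 0 -> 72
    FD 3.4: (4.65,-14.311) -> (5.701,-11.078) [heading=72, draw]
    -- iteration 4/4 --
    LT 72: heading 72 -> 144
    FD 3.4: (5.701,-11.078) -> (2.95,-9.079) [heading=144, draw]
  ]
]
Final: pos=(2.95,-9.079), heading=144, 15 segment(s) drawn

Segment lengths:
  seg 1: (0,0) -> (9.3,0), length = 9.3
  seg 2: (9.3,0) -> (10.351,3.234), length = 3.4
  seg 3: (10.351,3.234) -> (7.6,5.232), length = 3.4
  seg 4: (7.6,5.232) -> (4.849,3.234), length = 3.4
  seg 5: (4.849,3.234) -> (5.9,0), length = 3.4
  seg 6: (5.9,0) -> (8.774,-8.845), length = 9.3
  seg 7: (8.774,-8.845) -> (12.174,-8.845), length = 3.4
  seg 8: (12.174,-8.845) -> (13.225,-5.611), length = 3.4
  seg 9: (13.225,-5.611) -> (10.474,-3.613), length = 3.4
  seg 10: (10.474,-3.613) -> (7.723,-5.611), length = 3.4
  seg 11: (7.723,-5.611) -> (0.199,-11.078), length = 9.3
  seg 12: (0.199,-11.078) -> (1.25,-14.311), length = 3.4
  seg 13: (1.25,-14.311) -> (4.65,-14.311), length = 3.4
  seg 14: (4.65,-14.311) -> (5.701,-11.078), length = 3.4
  seg 15: (5.701,-11.078) -> (2.95,-9.079), length = 3.4
Total = 68.7

Answer: 68.7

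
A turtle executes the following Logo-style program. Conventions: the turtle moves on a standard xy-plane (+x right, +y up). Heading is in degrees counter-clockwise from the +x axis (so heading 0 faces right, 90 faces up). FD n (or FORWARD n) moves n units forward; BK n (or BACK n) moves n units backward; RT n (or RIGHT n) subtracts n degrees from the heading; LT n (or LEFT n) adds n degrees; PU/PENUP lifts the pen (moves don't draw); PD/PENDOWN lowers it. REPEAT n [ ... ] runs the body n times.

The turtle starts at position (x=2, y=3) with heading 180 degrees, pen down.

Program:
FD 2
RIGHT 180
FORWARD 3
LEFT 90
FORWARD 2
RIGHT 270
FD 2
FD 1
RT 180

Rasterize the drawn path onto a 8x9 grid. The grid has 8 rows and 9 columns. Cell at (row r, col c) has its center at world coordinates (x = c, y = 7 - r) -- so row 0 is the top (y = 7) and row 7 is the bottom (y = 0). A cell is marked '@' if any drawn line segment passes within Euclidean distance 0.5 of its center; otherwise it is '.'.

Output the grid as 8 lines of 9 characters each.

Answer: .........
.........
@@@@.....
...@.....
@@@@.....
.........
.........
.........

Derivation:
Segment 0: (2,3) -> (0,3)
Segment 1: (0,3) -> (3,3)
Segment 2: (3,3) -> (3,5)
Segment 3: (3,5) -> (1,5)
Segment 4: (1,5) -> (0,5)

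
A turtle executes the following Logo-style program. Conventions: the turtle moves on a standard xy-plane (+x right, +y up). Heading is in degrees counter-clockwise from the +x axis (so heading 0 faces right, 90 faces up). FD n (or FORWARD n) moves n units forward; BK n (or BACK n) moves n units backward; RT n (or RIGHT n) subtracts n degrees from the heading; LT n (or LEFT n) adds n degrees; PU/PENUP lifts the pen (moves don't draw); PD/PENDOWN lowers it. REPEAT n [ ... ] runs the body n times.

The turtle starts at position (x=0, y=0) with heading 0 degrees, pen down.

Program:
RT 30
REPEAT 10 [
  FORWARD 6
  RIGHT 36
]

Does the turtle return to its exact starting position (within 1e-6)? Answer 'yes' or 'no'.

Executing turtle program step by step:
Start: pos=(0,0), heading=0, pen down
RT 30: heading 0 -> 330
REPEAT 10 [
  -- iteration 1/10 --
  FD 6: (0,0) -> (5.196,-3) [heading=330, draw]
  RT 36: heading 330 -> 294
  -- iteration 2/10 --
  FD 6: (5.196,-3) -> (7.637,-8.481) [heading=294, draw]
  RT 36: heading 294 -> 258
  -- iteration 3/10 --
  FD 6: (7.637,-8.481) -> (6.389,-14.35) [heading=258, draw]
  RT 36: heading 258 -> 222
  -- iteration 4/10 --
  FD 6: (6.389,-14.35) -> (1.93,-18.365) [heading=222, draw]
  RT 36: heading 222 -> 186
  -- iteration 5/10 --
  FD 6: (1.93,-18.365) -> (-4.037,-18.992) [heading=186, draw]
  RT 36: heading 186 -> 150
  -- iteration 6/10 --
  FD 6: (-4.037,-18.992) -> (-9.233,-15.992) [heading=150, draw]
  RT 36: heading 150 -> 114
  -- iteration 7/10 --
  FD 6: (-9.233,-15.992) -> (-11.673,-10.511) [heading=114, draw]
  RT 36: heading 114 -> 78
  -- iteration 8/10 --
  FD 6: (-11.673,-10.511) -> (-10.426,-4.642) [heading=78, draw]
  RT 36: heading 78 -> 42
  -- iteration 9/10 --
  FD 6: (-10.426,-4.642) -> (-5.967,-0.627) [heading=42, draw]
  RT 36: heading 42 -> 6
  -- iteration 10/10 --
  FD 6: (-5.967,-0.627) -> (0,0) [heading=6, draw]
  RT 36: heading 6 -> 330
]
Final: pos=(0,0), heading=330, 10 segment(s) drawn

Start position: (0, 0)
Final position: (0, 0)
Distance = 0; < 1e-6 -> CLOSED

Answer: yes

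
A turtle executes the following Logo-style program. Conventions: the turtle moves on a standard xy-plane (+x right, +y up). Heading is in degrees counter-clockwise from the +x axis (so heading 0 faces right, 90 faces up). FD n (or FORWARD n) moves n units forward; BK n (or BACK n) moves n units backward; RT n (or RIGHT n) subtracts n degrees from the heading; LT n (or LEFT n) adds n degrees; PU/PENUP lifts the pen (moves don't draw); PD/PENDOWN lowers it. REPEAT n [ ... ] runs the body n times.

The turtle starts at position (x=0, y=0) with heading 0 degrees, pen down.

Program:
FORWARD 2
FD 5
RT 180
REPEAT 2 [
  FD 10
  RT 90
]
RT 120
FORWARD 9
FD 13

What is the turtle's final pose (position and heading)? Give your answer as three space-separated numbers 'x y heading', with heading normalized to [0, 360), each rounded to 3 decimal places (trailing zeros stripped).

Answer: -14 -9.053 240

Derivation:
Executing turtle program step by step:
Start: pos=(0,0), heading=0, pen down
FD 2: (0,0) -> (2,0) [heading=0, draw]
FD 5: (2,0) -> (7,0) [heading=0, draw]
RT 180: heading 0 -> 180
REPEAT 2 [
  -- iteration 1/2 --
  FD 10: (7,0) -> (-3,0) [heading=180, draw]
  RT 90: heading 180 -> 90
  -- iteration 2/2 --
  FD 10: (-3,0) -> (-3,10) [heading=90, draw]
  RT 90: heading 90 -> 0
]
RT 120: heading 0 -> 240
FD 9: (-3,10) -> (-7.5,2.206) [heading=240, draw]
FD 13: (-7.5,2.206) -> (-14,-9.053) [heading=240, draw]
Final: pos=(-14,-9.053), heading=240, 6 segment(s) drawn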